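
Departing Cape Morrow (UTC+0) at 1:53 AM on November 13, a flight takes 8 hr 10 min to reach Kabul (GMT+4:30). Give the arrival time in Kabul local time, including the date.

2:33 PM on Nov 13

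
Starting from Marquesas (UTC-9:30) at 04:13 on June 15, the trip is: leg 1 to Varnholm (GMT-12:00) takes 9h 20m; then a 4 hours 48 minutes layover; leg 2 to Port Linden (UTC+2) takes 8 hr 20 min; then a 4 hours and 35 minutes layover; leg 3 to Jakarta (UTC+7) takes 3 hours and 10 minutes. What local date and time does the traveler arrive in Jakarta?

02:56 on June 17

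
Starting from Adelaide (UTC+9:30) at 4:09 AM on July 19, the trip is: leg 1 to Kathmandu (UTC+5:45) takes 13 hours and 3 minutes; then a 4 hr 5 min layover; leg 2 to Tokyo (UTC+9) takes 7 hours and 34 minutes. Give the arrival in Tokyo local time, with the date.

4:21 AM on July 20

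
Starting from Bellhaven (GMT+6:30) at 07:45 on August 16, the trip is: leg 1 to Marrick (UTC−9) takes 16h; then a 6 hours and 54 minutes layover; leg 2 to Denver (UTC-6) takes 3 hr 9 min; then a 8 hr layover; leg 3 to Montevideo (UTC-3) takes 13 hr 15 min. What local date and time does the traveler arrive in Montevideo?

Convert departure to UTC: 07:45 − 6:30 = 01:15 UTC on Aug 16.
Add 16 hours leg 1 → 17:15 UTC.
Add 6 hours 54 minutes layover in Marrick → 00:09 UTC (Aug 17).
Add 3 hours and 9 minutes leg 2 → 03:18 UTC.
Add 8 hours layover in Denver → 11:18 UTC.
Add 13 hours and 15 minutes leg 3 → 00:33 UTC (Aug 18).
Montevideo is UTC−3:00, so local arrival = 00:33 − 3:00 = 21:33 on Aug 17.

21:33 on August 17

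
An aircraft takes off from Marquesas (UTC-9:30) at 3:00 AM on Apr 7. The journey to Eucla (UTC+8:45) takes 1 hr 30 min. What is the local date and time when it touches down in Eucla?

10:45 PM on April 7

Convert departure to UTC: 3:00 AM + 9:30 = 12:30 PM UTC on Apr 7.
Add 1 hour and 30 minutes travel time → 2:00 PM UTC.
Eucla is UTC+8:45, so local arrival = 2:00 PM + 8:45 = 10:45 PM on Apr 7.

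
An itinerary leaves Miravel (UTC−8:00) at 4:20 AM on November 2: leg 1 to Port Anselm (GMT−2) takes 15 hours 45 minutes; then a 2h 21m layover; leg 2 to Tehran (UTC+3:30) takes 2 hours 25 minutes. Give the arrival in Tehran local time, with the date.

Convert departure to UTC: 4:20 AM + 8:00 = 12:20 PM UTC on Nov 2.
Add 15 hours 45 minutes leg 1 → 4:05 AM UTC (Nov 3).
Add 2 hours and 21 minutes layover in Port Anselm → 6:26 AM UTC.
Add 2 hours 25 minutes leg 2 → 8:51 AM UTC.
Tehran is UTC+3:30, so local arrival = 8:51 AM + 3:30 = 12:21 PM on Nov 3.

12:21 PM on November 3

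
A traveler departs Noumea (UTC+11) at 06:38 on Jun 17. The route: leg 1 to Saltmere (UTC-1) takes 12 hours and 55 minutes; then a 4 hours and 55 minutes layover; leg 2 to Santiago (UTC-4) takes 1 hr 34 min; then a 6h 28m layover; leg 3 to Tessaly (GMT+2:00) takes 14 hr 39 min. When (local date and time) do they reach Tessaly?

14:09 on June 18

Convert departure to UTC: 06:38 − 11:00 = 19:38 UTC on Jun 16.
Add 12 hours and 55 minutes leg 1 → 08:33 UTC (Jun 17).
Add 4 hours and 55 minutes layover in Saltmere → 13:28 UTC.
Add 1 hour 34 minutes leg 2 → 15:02 UTC.
Add 6 hours and 28 minutes layover in Santiago → 21:30 UTC.
Add 14 hours 39 minutes leg 3 → 12:09 UTC (Jun 18).
Tessaly is UTC+2:00, so local arrival = 12:09 + 2:00 = 14:09 on Jun 18.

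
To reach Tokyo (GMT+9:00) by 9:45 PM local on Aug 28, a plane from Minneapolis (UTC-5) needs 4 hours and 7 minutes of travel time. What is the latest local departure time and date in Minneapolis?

3:38 AM on Aug 28

Target arrival in UTC: 9:45 PM − 9:00 = 12:45 PM on Aug 28.
Subtract 4 hours and 7 minutes → departure 8:38 AM UTC on Aug 28.
Minneapolis is UTC−5:00: 8:38 AM − 5:00 = 3:38 AM on Aug 28.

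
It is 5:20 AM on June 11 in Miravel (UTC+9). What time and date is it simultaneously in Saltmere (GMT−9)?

11:20 AM on June 10

Saltmere is 18:00 behind Miravel.
Shift by the zone difference: 5:20 AM − 18:00 = 11:20 AM on Jun 10 in Saltmere.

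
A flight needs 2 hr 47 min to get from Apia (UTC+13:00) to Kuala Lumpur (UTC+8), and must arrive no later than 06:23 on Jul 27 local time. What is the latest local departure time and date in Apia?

08:36 on Jul 27

Target arrival in UTC: 06:23 − 8:00 = 22:23 on Jul 26.
Subtract 2 hours 47 minutes → departure 19:36 UTC on Jul 26.
Apia is UTC+13:00: 19:36 + 13:00 = 08:36 on Jul 27.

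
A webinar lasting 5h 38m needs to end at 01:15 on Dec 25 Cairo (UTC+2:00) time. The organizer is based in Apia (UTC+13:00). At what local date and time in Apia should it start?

06:37 on December 25

Target end time in UTC: 01:15 − 2:00 = 23:15 on Dec 24.
Subtract 5 hours 38 minutes → start 17:37 UTC on Dec 24.
Apia is UTC+13:00: 17:37 + 13:00 = 06:37 on Dec 25.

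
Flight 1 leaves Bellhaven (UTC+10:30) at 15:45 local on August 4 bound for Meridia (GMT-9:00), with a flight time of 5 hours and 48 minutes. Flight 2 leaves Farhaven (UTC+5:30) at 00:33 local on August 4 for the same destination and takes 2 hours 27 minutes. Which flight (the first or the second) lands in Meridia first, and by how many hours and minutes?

the second, by 13 hours 33 minutes

Flight 1 in UTC: 15:45 − 10:30 = 05:15 on Aug 4.
+5 hours 48 minutes → arrive 11:03 UTC on Aug 4.
Flight 2 in UTC: 00:33 − 5:30 = 19:03 on Aug 3.
+2 hours and 27 minutes → arrive 21:30 UTC on Aug 3.
Flight 2 lands earlier by 13 hours 33 minutes.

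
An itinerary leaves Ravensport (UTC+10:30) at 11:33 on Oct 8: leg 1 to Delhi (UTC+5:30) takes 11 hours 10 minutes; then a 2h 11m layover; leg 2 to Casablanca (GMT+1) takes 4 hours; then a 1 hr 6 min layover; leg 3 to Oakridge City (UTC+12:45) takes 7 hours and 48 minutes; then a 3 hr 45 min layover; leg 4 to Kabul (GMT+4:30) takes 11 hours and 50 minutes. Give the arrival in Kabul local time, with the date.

23:23 on Oct 9

Convert departure to UTC: 11:33 − 10:30 = 01:03 UTC on Oct 8.
Add 11 hours and 10 minutes leg 1 → 12:13 UTC.
Add 2 hours 11 minutes layover in Delhi → 14:24 UTC.
Add 4 hours leg 2 → 18:24 UTC.
Add 1 hour 6 minutes layover in Casablanca → 19:30 UTC.
Add 7 hours and 48 minutes leg 3 → 03:18 UTC (Oct 9).
Add 3 hours 45 minutes layover in Oakridge City → 07:03 UTC.
Add 11 hours 50 minutes leg 4 → 18:53 UTC.
Kabul is UTC+4:30, so local arrival = 18:53 + 4:30 = 23:23 on Oct 9.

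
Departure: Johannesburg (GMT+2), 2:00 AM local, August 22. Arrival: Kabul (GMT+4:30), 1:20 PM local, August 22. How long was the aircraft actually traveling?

Departure in UTC: 2:00 AM − 2:00 = 12:00 AM on Aug 22.
Arrival in UTC: 1:20 PM − 4:30 = 8:50 AM on Aug 22.
Elapsed = 8:50 AM − 12:00 AM = 8 hours 50 minutes.

8 hours 50 minutes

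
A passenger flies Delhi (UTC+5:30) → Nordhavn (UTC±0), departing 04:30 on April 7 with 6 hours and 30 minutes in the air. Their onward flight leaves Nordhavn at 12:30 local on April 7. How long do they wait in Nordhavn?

7 hours

Convert departure to UTC: 04:30 − 5:30 = 23:00 UTC on Apr 6.
Add 6 hours 30 minutes flight time → 05:30 UTC (Apr 7).
Nordhavn is UTC+0, so local arrival is the same: 05:30 on Apr 7.
Layover = 12:30 − 05:30 = 7 hours.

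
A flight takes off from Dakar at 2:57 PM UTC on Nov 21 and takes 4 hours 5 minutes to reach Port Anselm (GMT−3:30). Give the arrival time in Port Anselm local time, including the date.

3:32 PM on November 21

Departure is given in UTC: 2:57 PM on Nov 21.
Add 4 hours and 5 minutes → 7:02 PM UTC.
Port Anselm is UTC−3:30: 7:02 PM − 3:30 = 3:32 PM on Nov 21.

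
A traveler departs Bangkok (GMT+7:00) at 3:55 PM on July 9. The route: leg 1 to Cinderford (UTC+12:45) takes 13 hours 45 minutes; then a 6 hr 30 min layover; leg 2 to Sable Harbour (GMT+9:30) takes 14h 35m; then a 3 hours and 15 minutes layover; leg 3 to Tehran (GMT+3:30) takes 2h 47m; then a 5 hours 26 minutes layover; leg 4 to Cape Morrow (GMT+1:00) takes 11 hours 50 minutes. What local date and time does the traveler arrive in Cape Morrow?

8:03 PM on Jul 11

Convert departure to UTC: 3:55 PM − 7:00 = 8:55 AM UTC on Jul 9.
Add 13 hours and 45 minutes leg 1 → 10:40 PM UTC.
Add 6 hours 30 minutes layover in Cinderford → 5:10 AM UTC (Jul 10).
Add 14 hours 35 minutes leg 2 → 7:45 PM UTC.
Add 3 hours 15 minutes layover in Sable Harbour → 11:00 PM UTC.
Add 2 hours and 47 minutes leg 3 → 1:47 AM UTC (Jul 11).
Add 5 hours and 26 minutes layover in Tehran → 7:13 AM UTC.
Add 11 hours and 50 minutes leg 4 → 7:03 PM UTC.
Cape Morrow is UTC+1:00, so local arrival = 7:03 PM + 1:00 = 8:03 PM on Jul 11.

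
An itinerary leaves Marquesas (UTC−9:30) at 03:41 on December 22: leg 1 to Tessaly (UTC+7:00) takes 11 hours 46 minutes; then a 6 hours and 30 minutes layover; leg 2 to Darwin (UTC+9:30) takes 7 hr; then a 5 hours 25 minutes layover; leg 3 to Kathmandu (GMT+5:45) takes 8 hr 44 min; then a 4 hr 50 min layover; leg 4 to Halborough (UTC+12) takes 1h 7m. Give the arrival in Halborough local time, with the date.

22:33 on December 24

Convert departure to UTC: 03:41 + 9:30 = 13:11 UTC on Dec 22.
Add 11 hours 46 minutes leg 1 → 00:57 UTC (Dec 23).
Add 6 hours 30 minutes layover in Tessaly → 07:27 UTC.
Add 7 hours leg 2 → 14:27 UTC.
Add 5 hours 25 minutes layover in Darwin → 19:52 UTC.
Add 8 hours 44 minutes leg 3 → 04:36 UTC (Dec 24).
Add 4 hours 50 minutes layover in Kathmandu → 09:26 UTC.
Add 1 hour 7 minutes leg 4 → 10:33 UTC.
Halborough is UTC+12:00, so local arrival = 10:33 + 12:00 = 22:33 on Dec 24.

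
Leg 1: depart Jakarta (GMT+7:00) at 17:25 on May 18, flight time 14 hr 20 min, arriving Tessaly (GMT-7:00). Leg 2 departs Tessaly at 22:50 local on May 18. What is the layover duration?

5 hours 5 minutes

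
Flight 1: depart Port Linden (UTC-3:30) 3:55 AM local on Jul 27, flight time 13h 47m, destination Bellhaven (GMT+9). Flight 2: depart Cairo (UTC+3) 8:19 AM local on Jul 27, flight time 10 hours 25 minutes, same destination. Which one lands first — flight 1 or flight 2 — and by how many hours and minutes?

the second, by 5 hours 28 minutes

Flight 1 in UTC: 3:55 AM + 3:30 = 7:25 AM on Jul 27.
+13 hours 47 minutes → arrive 9:12 PM UTC on Jul 27.
Flight 2 in UTC: 8:19 AM − 3:00 = 5:19 AM on Jul 27.
+10 hours 25 minutes → arrive 3:44 PM UTC on Jul 27.
Flight 2 lands earlier by 5 hours 28 minutes.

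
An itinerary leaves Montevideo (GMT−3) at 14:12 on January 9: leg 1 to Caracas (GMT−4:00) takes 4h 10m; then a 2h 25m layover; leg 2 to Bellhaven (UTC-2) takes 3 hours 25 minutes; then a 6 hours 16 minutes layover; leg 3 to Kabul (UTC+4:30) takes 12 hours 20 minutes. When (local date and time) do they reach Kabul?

Convert departure to UTC: 14:12 + 3:00 = 17:12 UTC on Jan 9.
Add 4 hours and 10 minutes leg 1 → 21:22 UTC.
Add 2 hours and 25 minutes layover in Caracas → 23:47 UTC.
Add 3 hours 25 minutes leg 2 → 03:12 UTC (Jan 10).
Add 6 hours 16 minutes layover in Bellhaven → 09:28 UTC.
Add 12 hours and 20 minutes leg 3 → 21:48 UTC.
Kabul is UTC+4:30, so local arrival = 21:48 + 4:30 = 02:18 on Jan 11.

02:18 on January 11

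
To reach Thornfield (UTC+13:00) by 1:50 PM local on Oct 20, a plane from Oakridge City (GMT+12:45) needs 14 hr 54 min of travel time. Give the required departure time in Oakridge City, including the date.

Target arrival in UTC: 1:50 PM − 13:00 = 12:50 AM on Oct 20.
Subtract 14 hours and 54 minutes → departure 9:56 AM UTC on Oct 19.
Oakridge City is UTC+12:45: 9:56 AM + 12:45 = 10:41 PM on Oct 19.

10:41 PM on October 19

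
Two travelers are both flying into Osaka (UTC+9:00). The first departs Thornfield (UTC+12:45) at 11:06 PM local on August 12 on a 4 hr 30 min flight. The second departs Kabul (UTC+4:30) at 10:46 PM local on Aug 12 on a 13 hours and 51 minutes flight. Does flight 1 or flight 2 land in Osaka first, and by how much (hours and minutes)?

the first, by 17 hours 16 minutes

Flight 1 in UTC: 11:06 PM − 12:45 = 10:21 AM on Aug 12.
+4 hours and 30 minutes → arrive 2:51 PM UTC on Aug 12.
Flight 2 in UTC: 10:46 PM − 4:30 = 6:16 PM on Aug 12.
+13 hours and 51 minutes → arrive 8:07 AM UTC on Aug 13.
Flight 1 lands earlier by 17 hours 16 minutes.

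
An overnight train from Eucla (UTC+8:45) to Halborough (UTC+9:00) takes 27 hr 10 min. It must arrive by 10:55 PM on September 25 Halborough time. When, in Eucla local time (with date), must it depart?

7:30 PM on September 24

Target arrival in UTC: 10:55 PM − 9:00 = 1:55 PM on Sep 25.
Subtract 27 hours and 10 minutes → departure 10:45 AM UTC on Sep 24.
Eucla is UTC+8:45: 10:45 AM + 8:45 = 7:30 PM on Sep 24.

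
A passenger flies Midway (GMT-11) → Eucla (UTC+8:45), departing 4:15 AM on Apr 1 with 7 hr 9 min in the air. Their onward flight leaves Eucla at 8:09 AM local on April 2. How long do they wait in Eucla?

Convert departure to UTC: 4:15 AM + 11:00 = 3:15 PM UTC on Apr 1.
Add 7 hours and 9 minutes flight time → 10:24 PM UTC.
Eucla is UTC+8:45, so local arrival = 10:24 PM + 8:45 = 7:09 AM on Apr 2.
Layover = 8:09 AM − 7:09 AM = 1 hour.

1 hour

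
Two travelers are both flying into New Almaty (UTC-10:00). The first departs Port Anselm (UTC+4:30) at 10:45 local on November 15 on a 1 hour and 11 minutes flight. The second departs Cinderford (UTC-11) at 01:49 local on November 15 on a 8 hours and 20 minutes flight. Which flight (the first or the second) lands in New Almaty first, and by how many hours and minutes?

Flight 1 in UTC: 10:45 − 4:30 = 06:15 on Nov 15.
+1 hour 11 minutes → arrive 07:26 UTC on Nov 15.
Flight 2 in UTC: 01:49 + 11:00 = 12:49 on Nov 15.
+8 hours and 20 minutes → arrive 21:09 UTC on Nov 15.
Flight 1 lands earlier by 13 hours 43 minutes.

the first, by 13 hours 43 minutes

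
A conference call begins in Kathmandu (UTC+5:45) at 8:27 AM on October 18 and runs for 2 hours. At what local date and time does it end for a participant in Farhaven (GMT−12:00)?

Convert start to UTC: 8:27 AM − 5:45 = 2:42 AM UTC on Oct 18.
Add 2 hours duration → 4:42 AM UTC.
Farhaven is UTC−12:00, so local end time = 4:42 AM − 12:00 = 4:42 PM on Oct 17.

4:42 PM on October 17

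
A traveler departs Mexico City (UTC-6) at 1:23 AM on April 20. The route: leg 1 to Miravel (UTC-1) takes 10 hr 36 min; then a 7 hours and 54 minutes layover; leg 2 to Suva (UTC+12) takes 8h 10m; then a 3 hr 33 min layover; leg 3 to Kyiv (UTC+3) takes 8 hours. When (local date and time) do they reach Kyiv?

Convert departure to UTC: 1:23 AM + 6:00 = 7:23 AM UTC on Apr 20.
Add 10 hours 36 minutes leg 1 → 5:59 PM UTC.
Add 7 hours and 54 minutes layover in Miravel → 1:53 AM UTC (Apr 21).
Add 8 hours 10 minutes leg 2 → 10:03 AM UTC.
Add 3 hours 33 minutes layover in Suva → 1:36 PM UTC.
Add 8 hours leg 3 → 9:36 PM UTC.
Kyiv is UTC+3:00, so local arrival = 9:36 PM + 3:00 = 12:36 AM on Apr 22.

12:36 AM on Apr 22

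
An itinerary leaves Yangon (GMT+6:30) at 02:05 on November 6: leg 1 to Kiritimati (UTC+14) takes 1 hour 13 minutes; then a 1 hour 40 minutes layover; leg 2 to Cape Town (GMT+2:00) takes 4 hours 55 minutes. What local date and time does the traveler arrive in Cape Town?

05:23 on November 6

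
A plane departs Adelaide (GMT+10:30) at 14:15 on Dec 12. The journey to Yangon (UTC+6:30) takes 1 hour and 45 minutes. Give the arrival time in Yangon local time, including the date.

12:00 on Dec 12

Yangon is 4:00 behind Adelaide.
After 1 hour 45 minutes it is 16:00 in Adelaide.
Shift by the zone difference: 16:00 − 4:00 = 12:00 on Dec 12 in Yangon.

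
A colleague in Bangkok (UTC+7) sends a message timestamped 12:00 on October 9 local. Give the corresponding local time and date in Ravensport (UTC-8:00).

In UTC: 12:00 − 7:00 = 05:00 on Oct 9.
Ravensport is UTC−8:00: 05:00 − 8:00 = 21:00 on Oct 8.

21:00 on October 8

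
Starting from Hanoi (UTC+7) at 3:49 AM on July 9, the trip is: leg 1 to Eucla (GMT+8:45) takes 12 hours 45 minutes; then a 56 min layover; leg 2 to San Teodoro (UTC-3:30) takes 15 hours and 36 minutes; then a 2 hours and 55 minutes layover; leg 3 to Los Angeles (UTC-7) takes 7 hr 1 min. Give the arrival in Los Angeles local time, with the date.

Convert departure to UTC: 3:49 AM − 7:00 = 8:49 PM UTC on Jul 8.
Add 12 hours and 45 minutes leg 1 → 9:34 AM UTC (Jul 9).
Add 56 minutes layover in Eucla → 10:30 AM UTC.
Add 15 hours and 36 minutes leg 2 → 2:06 AM UTC (Jul 10).
Add 2 hours and 55 minutes layover in San Teodoro → 5:01 AM UTC.
Add 7 hours 1 minute leg 3 → 12:02 PM UTC.
Los Angeles is UTC−7:00, so local arrival = 12:02 PM − 7:00 = 5:02 AM on Jul 10.

5:02 AM on Jul 10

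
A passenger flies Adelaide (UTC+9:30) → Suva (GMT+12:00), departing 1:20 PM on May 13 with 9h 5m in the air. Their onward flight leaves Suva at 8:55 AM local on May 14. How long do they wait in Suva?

Convert departure to UTC: 1:20 PM − 9:30 = 3:50 AM UTC on May 13.
Add 9 hours and 5 minutes flight time → 12:55 PM UTC.
Suva is UTC+12:00, so local arrival = 12:55 PM + 12:00 = 12:55 AM on May 14.
Layover = 8:55 AM − 12:55 AM = 8 hours.

8 hours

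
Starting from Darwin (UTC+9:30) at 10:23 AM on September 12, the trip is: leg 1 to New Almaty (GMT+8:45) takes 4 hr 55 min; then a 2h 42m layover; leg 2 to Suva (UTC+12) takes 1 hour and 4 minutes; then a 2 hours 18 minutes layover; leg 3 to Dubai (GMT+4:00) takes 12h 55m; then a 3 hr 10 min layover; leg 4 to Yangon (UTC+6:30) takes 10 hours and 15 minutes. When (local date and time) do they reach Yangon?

Convert departure to UTC: 10:23 AM − 9:30 = 12:53 AM UTC on Sep 12.
Add 4 hours 55 minutes leg 1 → 5:48 AM UTC.
Add 2 hours and 42 minutes layover in New Almaty → 8:30 AM UTC.
Add 1 hour and 4 minutes leg 2 → 9:34 AM UTC.
Add 2 hours and 18 minutes layover in Suva → 11:52 AM UTC.
Add 12 hours and 55 minutes leg 3 → 12:47 AM UTC (Sep 13).
Add 3 hours and 10 minutes layover in Dubai → 3:57 AM UTC.
Add 10 hours and 15 minutes leg 4 → 2:12 PM UTC.
Yangon is UTC+6:30, so local arrival = 2:12 PM + 6:30 = 8:42 PM on Sep 13.

8:42 PM on Sep 13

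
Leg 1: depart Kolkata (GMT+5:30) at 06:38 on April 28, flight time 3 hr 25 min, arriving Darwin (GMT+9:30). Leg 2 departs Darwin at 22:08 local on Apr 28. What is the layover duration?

8 hours 5 minutes

Convert departure to UTC: 06:38 − 5:30 = 01:08 UTC on Apr 28.
Add 3 hours 25 minutes flight time → 04:33 UTC.
Darwin is UTC+9:30, so local arrival = 04:33 + 9:30 = 14:03 on Apr 28.
Layover = 22:08 − 14:03 = 8 hours 5 minutes.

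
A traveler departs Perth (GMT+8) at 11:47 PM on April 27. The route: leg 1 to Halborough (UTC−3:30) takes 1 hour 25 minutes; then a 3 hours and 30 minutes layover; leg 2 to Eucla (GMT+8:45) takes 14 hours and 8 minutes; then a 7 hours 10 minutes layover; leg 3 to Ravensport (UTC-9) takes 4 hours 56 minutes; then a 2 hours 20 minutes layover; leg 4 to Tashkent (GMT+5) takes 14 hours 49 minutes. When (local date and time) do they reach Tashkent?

9:05 PM on April 29

Convert departure to UTC: 11:47 PM − 8:00 = 3:47 PM UTC on Apr 27.
Add 1 hour and 25 minutes leg 1 → 5:12 PM UTC.
Add 3 hours 30 minutes layover in Halborough → 8:42 PM UTC.
Add 14 hours and 8 minutes leg 2 → 10:50 AM UTC (Apr 28).
Add 7 hours and 10 minutes layover in Eucla → 6:00 PM UTC.
Add 4 hours and 56 minutes leg 3 → 10:56 PM UTC.
Add 2 hours 20 minutes layover in Ravensport → 1:16 AM UTC (Apr 29).
Add 14 hours 49 minutes leg 4 → 4:05 PM UTC.
Tashkent is UTC+5:00, so local arrival = 4:05 PM + 5:00 = 9:05 PM on Apr 29.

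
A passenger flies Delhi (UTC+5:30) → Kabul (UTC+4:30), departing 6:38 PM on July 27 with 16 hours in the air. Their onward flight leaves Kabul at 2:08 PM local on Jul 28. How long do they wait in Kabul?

Convert departure to UTC: 6:38 PM − 5:30 = 1:08 PM UTC on Jul 27.
Add 16 hours flight time → 5:08 AM UTC (Jul 28).
Kabul is UTC+4:30, so local arrival = 5:08 AM + 4:30 = 9:38 AM on Jul 28.
Layover = 2:08 PM − 9:38 AM = 4 hours 30 minutes.

4 hours 30 minutes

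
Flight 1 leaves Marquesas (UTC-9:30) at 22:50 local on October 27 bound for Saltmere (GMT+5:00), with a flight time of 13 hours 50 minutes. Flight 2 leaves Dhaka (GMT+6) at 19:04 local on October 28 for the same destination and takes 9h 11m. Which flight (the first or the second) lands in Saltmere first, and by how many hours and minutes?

the first, by 5 minutes

Flight 1 in UTC: 22:50 + 9:30 = 08:20 on Oct 28.
+13 hours and 50 minutes → arrive 22:10 UTC on Oct 28.
Flight 2 in UTC: 19:04 − 6:00 = 13:04 on Oct 28.
+9 hours 11 minutes → arrive 22:15 UTC on Oct 28.
Flight 1 lands earlier by 5 minutes.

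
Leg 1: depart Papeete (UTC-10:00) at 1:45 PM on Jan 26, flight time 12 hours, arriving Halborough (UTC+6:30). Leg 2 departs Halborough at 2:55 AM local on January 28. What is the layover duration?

Convert departure to UTC: 1:45 PM + 10:00 = 11:45 PM UTC on Jan 26.
Add 12 hours flight time → 11:45 AM UTC (Jan 27).
Halborough is UTC+6:30, so local arrival = 11:45 AM + 6:30 = 6:15 PM on Jan 27.
Layover = 2:55 AM − 6:15 PM (+1 day) = 8 hours 40 minutes.

8 hours 40 minutes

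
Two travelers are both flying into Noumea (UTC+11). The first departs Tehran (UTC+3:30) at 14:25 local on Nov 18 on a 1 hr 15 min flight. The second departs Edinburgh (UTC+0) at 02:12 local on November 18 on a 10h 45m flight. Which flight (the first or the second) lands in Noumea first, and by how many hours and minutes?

the first, by 47 minutes

Flight 1 in UTC: 14:25 − 3:30 = 10:55 on Nov 18.
+1 hour and 15 minutes → arrive 12:10 UTC on Nov 18.
Flight 2 departs at 02:12 UTC (Nov 18).
+10 hours and 45 minutes → arrive 12:57 UTC on Nov 18.
Flight 1 lands earlier by 47 minutes.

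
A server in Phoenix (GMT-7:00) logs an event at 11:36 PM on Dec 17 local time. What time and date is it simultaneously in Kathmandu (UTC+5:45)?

12:21 PM on December 18

In UTC: 11:36 PM + 7:00 = 6:36 AM on Dec 18.
Kathmandu is UTC+5:45: 6:36 AM + 5:45 = 12:21 PM on Dec 18.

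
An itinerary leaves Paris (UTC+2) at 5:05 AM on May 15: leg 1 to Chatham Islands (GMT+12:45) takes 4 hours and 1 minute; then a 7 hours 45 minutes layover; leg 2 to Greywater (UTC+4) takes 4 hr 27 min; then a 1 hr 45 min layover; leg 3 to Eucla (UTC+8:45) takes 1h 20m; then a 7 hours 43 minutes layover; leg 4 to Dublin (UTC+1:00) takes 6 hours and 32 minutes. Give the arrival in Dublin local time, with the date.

1:38 PM on May 16

Convert departure to UTC: 5:05 AM − 2:00 = 3:05 AM UTC on May 15.
Add 4 hours and 1 minute leg 1 → 7:06 AM UTC.
Add 7 hours 45 minutes layover in Chatham Islands → 2:51 PM UTC.
Add 4 hours and 27 minutes leg 2 → 7:18 PM UTC.
Add 1 hour and 45 minutes layover in Greywater → 9:03 PM UTC.
Add 1 hour and 20 minutes leg 3 → 10:23 PM UTC.
Add 7 hours and 43 minutes layover in Eucla → 6:06 AM UTC (May 16).
Add 6 hours 32 minutes leg 4 → 12:38 PM UTC.
Dublin is UTC+1:00, so local arrival = 12:38 PM + 1:00 = 1:38 PM on May 16.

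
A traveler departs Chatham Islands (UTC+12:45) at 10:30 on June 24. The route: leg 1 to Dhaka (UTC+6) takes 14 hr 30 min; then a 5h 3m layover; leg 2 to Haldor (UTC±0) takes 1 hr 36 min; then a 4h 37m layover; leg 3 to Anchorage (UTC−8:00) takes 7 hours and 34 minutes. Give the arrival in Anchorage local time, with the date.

23:05 on June 24

Convert departure to UTC: 10:30 − 12:45 = 21:45 UTC on Jun 23.
Add 14 hours and 30 minutes leg 1 → 12:15 UTC (Jun 24).
Add 5 hours 3 minutes layover in Dhaka → 17:18 UTC.
Add 1 hour 36 minutes leg 2 → 18:54 UTC.
Add 4 hours and 37 minutes layover in Haldor → 23:31 UTC.
Add 7 hours and 34 minutes leg 3 → 07:05 UTC (Jun 25).
Anchorage is UTC−8:00, so local arrival = 07:05 − 8:00 = 23:05 on Jun 24.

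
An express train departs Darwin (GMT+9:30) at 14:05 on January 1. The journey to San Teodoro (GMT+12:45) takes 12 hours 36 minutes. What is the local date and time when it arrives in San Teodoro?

05:56 on Jan 2

San Teodoro is 3:15 ahead of Darwin.
After 12 hours and 36 minutes it is 02:41 (Jan 2) in Darwin.
Shift by the zone difference: 02:41 + 3:15 = 05:56 on Jan 2 in San Teodoro.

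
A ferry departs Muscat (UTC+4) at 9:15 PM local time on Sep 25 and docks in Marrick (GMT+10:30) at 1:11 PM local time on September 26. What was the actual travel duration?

9 hours 26 minutes

Departure in UTC: 9:15 PM − 4:00 = 5:15 PM on Sep 25.
Arrival in UTC: 1:11 PM − 10:30 = 2:41 AM on Sep 26.
Elapsed = 2:41 AM − 5:15 PM (+1 day) = 9 hours 26 minutes.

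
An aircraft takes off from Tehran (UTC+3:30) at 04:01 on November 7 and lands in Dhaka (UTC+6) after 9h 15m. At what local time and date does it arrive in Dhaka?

15:46 on November 7

Convert departure to UTC: 04:01 − 3:30 = 00:31 UTC on Nov 7.
Add 9 hours and 15 minutes travel time → 09:46 UTC.
Dhaka is UTC+6:00, so local arrival = 09:46 + 6:00 = 15:46 on Nov 7.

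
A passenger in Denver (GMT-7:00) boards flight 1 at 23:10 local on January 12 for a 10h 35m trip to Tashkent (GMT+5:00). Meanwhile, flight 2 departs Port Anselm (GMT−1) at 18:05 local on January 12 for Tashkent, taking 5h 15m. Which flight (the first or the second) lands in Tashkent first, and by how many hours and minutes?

Flight 1 in UTC: 23:10 + 7:00 = 06:10 on Jan 13.
+10 hours and 35 minutes → arrive 16:45 UTC on Jan 13.
Flight 2 in UTC: 18:05 + 1:00 = 19:05 on Jan 12.
+5 hours and 15 minutes → arrive 00:20 UTC on Jan 13.
Flight 2 lands earlier by 16 hours 25 minutes.

the second, by 16 hours 25 minutes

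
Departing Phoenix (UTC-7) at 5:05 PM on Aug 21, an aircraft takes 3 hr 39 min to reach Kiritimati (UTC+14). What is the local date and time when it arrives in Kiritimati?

Convert departure to UTC: 5:05 PM + 7:00 = 12:05 AM UTC on Aug 22.
Add 3 hours 39 minutes travel time → 3:44 AM UTC.
Kiritimati is UTC+14:00, so local arrival = 3:44 AM + 14:00 = 5:44 PM on Aug 22.

5:44 PM on Aug 22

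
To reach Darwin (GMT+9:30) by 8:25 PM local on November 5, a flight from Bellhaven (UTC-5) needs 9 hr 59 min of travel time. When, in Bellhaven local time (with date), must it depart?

Target arrival in UTC: 8:25 PM − 9:30 = 10:55 AM on Nov 5.
Subtract 9 hours 59 minutes → departure 12:56 AM UTC on Nov 5.
Bellhaven is UTC−5:00: 12:56 AM − 5:00 = 7:56 PM on Nov 4.

7:56 PM on Nov 4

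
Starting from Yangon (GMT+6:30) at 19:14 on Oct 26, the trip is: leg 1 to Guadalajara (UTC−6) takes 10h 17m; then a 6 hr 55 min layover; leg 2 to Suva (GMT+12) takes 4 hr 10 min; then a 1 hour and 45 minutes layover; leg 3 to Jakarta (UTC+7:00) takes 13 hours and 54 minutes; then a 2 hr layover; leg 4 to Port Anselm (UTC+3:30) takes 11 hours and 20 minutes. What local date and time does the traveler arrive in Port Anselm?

18:35 on October 28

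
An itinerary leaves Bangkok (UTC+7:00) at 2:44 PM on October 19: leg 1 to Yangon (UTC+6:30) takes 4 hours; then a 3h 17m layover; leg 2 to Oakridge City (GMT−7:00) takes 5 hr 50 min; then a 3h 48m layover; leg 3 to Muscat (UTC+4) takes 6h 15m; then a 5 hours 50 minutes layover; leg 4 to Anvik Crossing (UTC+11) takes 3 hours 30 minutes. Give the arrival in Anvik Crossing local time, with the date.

Convert departure to UTC: 2:44 PM − 7:00 = 7:44 AM UTC on Oct 19.
Add 4 hours leg 1 → 11:44 AM UTC.
Add 3 hours 17 minutes layover in Yangon → 3:01 PM UTC.
Add 5 hours and 50 minutes leg 2 → 8:51 PM UTC.
Add 3 hours 48 minutes layover in Oakridge City → 12:39 AM UTC (Oct 20).
Add 6 hours 15 minutes leg 3 → 6:54 AM UTC.
Add 5 hours and 50 minutes layover in Muscat → 12:44 PM UTC.
Add 3 hours and 30 minutes leg 4 → 4:14 PM UTC.
Anvik Crossing is UTC+11:00, so local arrival = 4:14 PM + 11:00 = 3:14 AM on Oct 21.

3:14 AM on Oct 21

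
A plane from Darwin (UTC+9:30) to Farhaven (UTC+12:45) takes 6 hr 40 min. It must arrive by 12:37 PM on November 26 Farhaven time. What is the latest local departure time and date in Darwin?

Target arrival in UTC: 12:37 PM − 12:45 = 11:52 PM on Nov 25.
Subtract 6 hours 40 minutes → departure 5:12 PM UTC on Nov 25.
Darwin is UTC+9:30: 5:12 PM + 9:30 = 2:42 AM on Nov 26.

2:42 AM on November 26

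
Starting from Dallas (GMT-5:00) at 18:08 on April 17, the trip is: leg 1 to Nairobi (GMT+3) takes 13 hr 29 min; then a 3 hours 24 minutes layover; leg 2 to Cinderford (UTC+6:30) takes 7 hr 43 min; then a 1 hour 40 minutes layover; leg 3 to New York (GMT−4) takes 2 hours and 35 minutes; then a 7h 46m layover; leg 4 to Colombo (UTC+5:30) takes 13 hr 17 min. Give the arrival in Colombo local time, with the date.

06:32 on April 20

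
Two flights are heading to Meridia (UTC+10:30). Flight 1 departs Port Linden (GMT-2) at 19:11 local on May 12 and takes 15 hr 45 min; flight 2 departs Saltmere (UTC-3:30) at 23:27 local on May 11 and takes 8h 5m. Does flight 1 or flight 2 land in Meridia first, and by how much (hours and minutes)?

Flight 1 in UTC: 19:11 + 2:00 = 21:11 on May 12.
+15 hours 45 minutes → arrive 12:56 UTC on May 13.
Flight 2 in UTC: 23:27 + 3:30 = 02:57 on May 12.
+8 hours 5 minutes → arrive 11:02 UTC on May 12.
Flight 2 lands earlier by 25 hours 54 minutes.

the second, by 25 hours 54 minutes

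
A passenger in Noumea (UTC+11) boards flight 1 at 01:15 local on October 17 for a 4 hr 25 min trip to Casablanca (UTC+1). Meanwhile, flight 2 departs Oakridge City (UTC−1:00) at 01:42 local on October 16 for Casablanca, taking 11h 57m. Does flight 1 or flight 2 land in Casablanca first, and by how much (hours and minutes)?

the second, by 4 hours 1 minute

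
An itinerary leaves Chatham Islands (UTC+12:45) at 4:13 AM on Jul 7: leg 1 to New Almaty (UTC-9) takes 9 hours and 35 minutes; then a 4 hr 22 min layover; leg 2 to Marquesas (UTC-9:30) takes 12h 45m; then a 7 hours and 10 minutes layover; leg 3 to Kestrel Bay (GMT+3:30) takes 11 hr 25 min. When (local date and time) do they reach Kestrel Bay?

4:15 PM on Jul 8

Convert departure to UTC: 4:13 AM − 12:45 = 3:28 PM UTC on Jul 6.
Add 9 hours and 35 minutes leg 1 → 1:03 AM UTC (Jul 7).
Add 4 hours 22 minutes layover in New Almaty → 5:25 AM UTC.
Add 12 hours 45 minutes leg 2 → 6:10 PM UTC.
Add 7 hours and 10 minutes layover in Marquesas → 1:20 AM UTC (Jul 8).
Add 11 hours and 25 minutes leg 3 → 12:45 PM UTC.
Kestrel Bay is UTC+3:30, so local arrival = 12:45 PM + 3:30 = 4:15 PM on Jul 8.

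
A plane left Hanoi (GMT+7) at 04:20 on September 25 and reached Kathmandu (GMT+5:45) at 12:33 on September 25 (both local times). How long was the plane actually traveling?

Kathmandu is 1:15 behind Hanoi.
Clock-face elapsed time (ignoring zones) is 8 hours 13 minutes.
Actual elapsed = 8 hours 13 minutes + 1:15 = 9 hours 28 minutes.

9 hours 28 minutes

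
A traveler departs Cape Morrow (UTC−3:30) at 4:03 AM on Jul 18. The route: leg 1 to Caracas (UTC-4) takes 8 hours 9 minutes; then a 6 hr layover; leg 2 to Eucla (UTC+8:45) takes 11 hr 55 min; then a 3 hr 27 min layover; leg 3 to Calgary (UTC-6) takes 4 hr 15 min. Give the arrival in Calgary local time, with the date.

Convert departure to UTC: 4:03 AM + 3:30 = 7:33 AM UTC on Jul 18.
Add 8 hours and 9 minutes leg 1 → 3:42 PM UTC.
Add 6 hours layover in Caracas → 9:42 PM UTC.
Add 11 hours and 55 minutes leg 2 → 9:37 AM UTC (Jul 19).
Add 3 hours 27 minutes layover in Eucla → 1:04 PM UTC.
Add 4 hours 15 minutes leg 3 → 5:19 PM UTC.
Calgary is UTC−6:00, so local arrival = 5:19 PM − 6:00 = 11:19 AM on Jul 19.

11:19 AM on July 19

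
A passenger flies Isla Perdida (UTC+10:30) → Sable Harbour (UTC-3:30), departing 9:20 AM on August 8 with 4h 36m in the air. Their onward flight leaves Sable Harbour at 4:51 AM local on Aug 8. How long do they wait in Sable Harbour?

Convert departure to UTC: 9:20 AM − 10:30 = 10:50 PM UTC on Aug 7.
Add 4 hours 36 minutes flight time → 3:26 AM UTC (Aug 8).
Sable Harbour is UTC−3:30, so local arrival = 3:26 AM − 3:30 = 11:56 PM on Aug 7.
Layover = 4:51 AM − 11:56 PM (+1 day) = 4 hours 55 minutes.

4 hours 55 minutes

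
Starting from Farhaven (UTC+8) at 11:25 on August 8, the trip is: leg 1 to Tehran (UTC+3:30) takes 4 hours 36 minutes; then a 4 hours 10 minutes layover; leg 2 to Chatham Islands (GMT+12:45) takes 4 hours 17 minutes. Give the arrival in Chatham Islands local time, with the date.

05:13 on Aug 9

Convert departure to UTC: 11:25 − 8:00 = 03:25 UTC on Aug 8.
Add 4 hours and 36 minutes leg 1 → 08:01 UTC.
Add 4 hours 10 minutes layover in Tehran → 12:11 UTC.
Add 4 hours 17 minutes leg 2 → 16:28 UTC.
Chatham Islands is UTC+12:45, so local arrival = 16:28 + 12:45 = 05:13 on Aug 9.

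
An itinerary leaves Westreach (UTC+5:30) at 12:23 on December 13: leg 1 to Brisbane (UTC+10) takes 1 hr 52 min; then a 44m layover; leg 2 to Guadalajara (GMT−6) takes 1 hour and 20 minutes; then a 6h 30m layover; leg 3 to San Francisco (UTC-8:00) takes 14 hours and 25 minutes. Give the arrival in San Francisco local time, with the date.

Convert departure to UTC: 12:23 − 5:30 = 06:53 UTC on Dec 13.
Add 1 hour and 52 minutes leg 1 → 08:45 UTC.
Add 44 minutes layover in Brisbane → 09:29 UTC.
Add 1 hour 20 minutes leg 2 → 10:49 UTC.
Add 6 hours 30 minutes layover in Guadalajara → 17:19 UTC.
Add 14 hours 25 minutes leg 3 → 07:44 UTC (Dec 14).
San Francisco is UTC−8:00, so local arrival = 07:44 − 8:00 = 23:44 on Dec 13.

23:44 on December 13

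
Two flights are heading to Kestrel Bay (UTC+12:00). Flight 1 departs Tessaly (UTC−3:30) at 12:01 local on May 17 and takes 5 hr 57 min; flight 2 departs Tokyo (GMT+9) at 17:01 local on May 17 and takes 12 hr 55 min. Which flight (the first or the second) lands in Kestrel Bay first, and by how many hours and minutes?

Flight 1 in UTC: 12:01 + 3:30 = 15:31 on May 17.
+5 hours 57 minutes → arrive 21:28 UTC on May 17.
Flight 2 in UTC: 17:01 − 9:00 = 08:01 on May 17.
+12 hours and 55 minutes → arrive 20:56 UTC on May 17.
Flight 2 lands earlier by 32 minutes.

the second, by 32 minutes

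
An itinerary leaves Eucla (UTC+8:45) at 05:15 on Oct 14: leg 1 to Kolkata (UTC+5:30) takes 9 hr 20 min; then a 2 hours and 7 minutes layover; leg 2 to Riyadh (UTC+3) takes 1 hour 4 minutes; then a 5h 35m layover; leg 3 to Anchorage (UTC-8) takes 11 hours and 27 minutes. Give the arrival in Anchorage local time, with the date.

18:03 on Oct 14

Convert departure to UTC: 05:15 − 8:45 = 20:30 UTC on Oct 13.
Add 9 hours 20 minutes leg 1 → 05:50 UTC (Oct 14).
Add 2 hours 7 minutes layover in Kolkata → 07:57 UTC.
Add 1 hour and 4 minutes leg 2 → 09:01 UTC.
Add 5 hours and 35 minutes layover in Riyadh → 14:36 UTC.
Add 11 hours and 27 minutes leg 3 → 02:03 UTC (Oct 15).
Anchorage is UTC−8:00, so local arrival = 02:03 − 8:00 = 18:03 on Oct 14.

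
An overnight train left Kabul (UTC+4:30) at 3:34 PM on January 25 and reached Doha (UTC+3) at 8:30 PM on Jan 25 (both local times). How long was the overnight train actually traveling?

6 hours 26 minutes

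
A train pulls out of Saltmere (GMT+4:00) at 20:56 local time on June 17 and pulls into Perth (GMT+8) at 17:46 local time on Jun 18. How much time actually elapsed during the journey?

16 hours 50 minutes

Departure in UTC: 20:56 − 4:00 = 16:56 on Jun 17.
Arrival in UTC: 17:46 − 8:00 = 09:46 on Jun 18.
Elapsed = 09:46 − 16:56 (+1 day) = 16 hours 50 minutes.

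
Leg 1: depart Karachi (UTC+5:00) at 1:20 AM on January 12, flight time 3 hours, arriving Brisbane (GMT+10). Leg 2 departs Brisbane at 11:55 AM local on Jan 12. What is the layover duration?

2 hours 35 minutes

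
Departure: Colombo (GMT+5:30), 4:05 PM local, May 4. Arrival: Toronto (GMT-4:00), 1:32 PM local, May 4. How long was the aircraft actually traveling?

6 hours 57 minutes

Toronto is 9:30 behind Colombo.
Clock-face elapsed time (ignoring zones) is −2 hours 33 minutes.
Actual elapsed = −2 hours 33 minutes + 9:30 = 6 hours 57 minutes.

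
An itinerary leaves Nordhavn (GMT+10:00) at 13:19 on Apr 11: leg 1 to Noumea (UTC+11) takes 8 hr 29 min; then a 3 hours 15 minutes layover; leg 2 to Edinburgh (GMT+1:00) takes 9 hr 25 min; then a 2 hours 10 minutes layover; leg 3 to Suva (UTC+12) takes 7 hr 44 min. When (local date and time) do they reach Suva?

Convert departure to UTC: 13:19 − 10:00 = 03:19 UTC on Apr 11.
Add 8 hours 29 minutes leg 1 → 11:48 UTC.
Add 3 hours and 15 minutes layover in Noumea → 15:03 UTC.
Add 9 hours 25 minutes leg 2 → 00:28 UTC (Apr 12).
Add 2 hours and 10 minutes layover in Edinburgh → 02:38 UTC.
Add 7 hours and 44 minutes leg 3 → 10:22 UTC.
Suva is UTC+12:00, so local arrival = 10:22 + 12:00 = 22:22 on Apr 12.

22:22 on April 12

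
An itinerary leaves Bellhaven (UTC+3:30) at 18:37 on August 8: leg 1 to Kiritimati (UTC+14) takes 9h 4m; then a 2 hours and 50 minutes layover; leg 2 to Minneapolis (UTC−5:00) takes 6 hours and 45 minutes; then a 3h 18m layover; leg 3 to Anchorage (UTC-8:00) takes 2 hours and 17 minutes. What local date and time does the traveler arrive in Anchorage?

Convert departure to UTC: 18:37 − 3:30 = 15:07 UTC on Aug 8.
Add 9 hours and 4 minutes leg 1 → 00:11 UTC (Aug 9).
Add 2 hours and 50 minutes layover in Kiritimati → 03:01 UTC.
Add 6 hours and 45 minutes leg 2 → 09:46 UTC.
Add 3 hours 18 minutes layover in Minneapolis → 13:04 UTC.
Add 2 hours and 17 minutes leg 3 → 15:21 UTC.
Anchorage is UTC−8:00, so local arrival = 15:21 − 8:00 = 07:21 on Aug 9.

07:21 on August 9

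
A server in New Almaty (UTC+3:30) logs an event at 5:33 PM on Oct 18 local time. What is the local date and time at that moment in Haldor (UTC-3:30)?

10:33 AM on October 18

In UTC: 5:33 PM − 3:30 = 2:03 PM on Oct 18.
Haldor is UTC−3:30: 2:03 PM − 3:30 = 10:33 AM on Oct 18.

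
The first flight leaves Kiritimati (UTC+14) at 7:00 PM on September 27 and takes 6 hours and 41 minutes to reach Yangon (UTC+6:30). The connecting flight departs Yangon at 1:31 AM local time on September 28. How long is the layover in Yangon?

7 hours 20 minutes

Convert departure to UTC: 7:00 PM − 14:00 = 5:00 AM UTC on Sep 27.
Add 6 hours and 41 minutes flight time → 11:41 AM UTC.
Yangon is UTC+6:30, so local arrival = 11:41 AM + 6:30 = 6:11 PM on Sep 27.
Layover = 1:31 AM − 6:11 PM (+1 day) = 7 hours 20 minutes.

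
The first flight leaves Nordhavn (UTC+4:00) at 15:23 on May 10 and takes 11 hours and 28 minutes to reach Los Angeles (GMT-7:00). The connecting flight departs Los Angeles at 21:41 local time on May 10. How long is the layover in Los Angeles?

Convert departure to UTC: 15:23 − 4:00 = 11:23 UTC on May 10.
Add 11 hours and 28 minutes flight time → 22:51 UTC.
Los Angeles is UTC−7:00, so local arrival = 22:51 − 7:00 = 15:51 on May 10.
Layover = 21:41 − 15:51 = 5 hours 50 minutes.

5 hours 50 minutes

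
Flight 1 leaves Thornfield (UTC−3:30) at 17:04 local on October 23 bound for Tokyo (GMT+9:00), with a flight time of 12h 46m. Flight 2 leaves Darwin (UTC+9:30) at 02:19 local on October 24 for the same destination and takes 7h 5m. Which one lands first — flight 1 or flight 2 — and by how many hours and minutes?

the second, by 9 hours 26 minutes

Flight 1 in UTC: 17:04 + 3:30 = 20:34 on Oct 23.
+12 hours and 46 minutes → arrive 09:20 UTC on Oct 24.
Flight 2 in UTC: 02:19 − 9:30 = 16:49 on Oct 23.
+7 hours 5 minutes → arrive 23:54 UTC on Oct 23.
Flight 2 lands earlier by 9 hours 26 minutes.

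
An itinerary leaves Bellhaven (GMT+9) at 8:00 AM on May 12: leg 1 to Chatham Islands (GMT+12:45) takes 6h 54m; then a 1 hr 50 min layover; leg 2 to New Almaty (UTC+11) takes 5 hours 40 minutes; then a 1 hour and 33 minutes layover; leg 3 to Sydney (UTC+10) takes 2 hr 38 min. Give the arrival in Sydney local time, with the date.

Convert departure to UTC: 8:00 AM − 9:00 = 11:00 PM UTC on May 11.
Add 6 hours 54 minutes leg 1 → 5:54 AM UTC (May 12).
Add 1 hour and 50 minutes layover in Chatham Islands → 7:44 AM UTC.
Add 5 hours 40 minutes leg 2 → 1:24 PM UTC.
Add 1 hour 33 minutes layover in New Almaty → 2:57 PM UTC.
Add 2 hours and 38 minutes leg 3 → 5:35 PM UTC.
Sydney is UTC+10:00, so local arrival = 5:35 PM + 10:00 = 3:35 AM on May 13.

3:35 AM on May 13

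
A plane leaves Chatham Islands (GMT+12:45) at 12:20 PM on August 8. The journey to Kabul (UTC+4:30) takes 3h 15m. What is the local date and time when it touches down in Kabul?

7:20 AM on Aug 8

Convert departure to UTC: 12:20 PM − 12:45 = 11:35 PM UTC on Aug 7.
Add 3 hours 15 minutes travel time → 2:50 AM UTC (Aug 8).
Kabul is UTC+4:30, so local arrival = 2:50 AM + 4:30 = 7:20 AM on Aug 8.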